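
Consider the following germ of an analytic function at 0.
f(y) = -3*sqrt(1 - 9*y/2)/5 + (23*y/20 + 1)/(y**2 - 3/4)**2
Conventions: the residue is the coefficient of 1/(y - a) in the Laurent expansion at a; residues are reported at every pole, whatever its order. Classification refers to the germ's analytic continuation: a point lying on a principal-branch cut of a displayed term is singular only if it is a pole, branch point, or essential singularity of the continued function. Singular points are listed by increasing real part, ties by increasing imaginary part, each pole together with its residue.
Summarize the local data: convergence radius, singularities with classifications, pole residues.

Denominator factor (y**2 - 3/4)^2: discriminant 3, real irrational roots (1/2)*sqrt(3) and -(1/2)*sqrt(3); poles of order 2, moduli (1/2)*sqrt(3) and (1/2)*sqrt(3).
Branch term (-3/5)*sqrt(1 - y/(2/9)): its argument vanishes at y = 2/9, a square-root branch point, modulus 2/9.
The radius of convergence is the smallest modulus among the singular points: 2/9.
The branch term is analytic at -(1/2)*sqrt(3) and contributes nothing to the residue; only the rational part matters.
The factor y**2 - 3/4 splits as (y - a)(y - a') with a = -(1/2)*sqrt(3), a' = (1/2)*sqrt(3). At the order-2 pole a set g(y) = (y - a)^2*(rational part) = [23*y/20 + 1] / (y - a')^2.
Order-2 pole: residue = g'(a); g'(-(1/2)*sqrt(3)) = (2/9)*sqrt(3), so the residue is (2/9)*sqrt(3).
The branch term is analytic at (1/2)*sqrt(3) and contributes nothing to the residue; only the rational part matters.
The factor y**2 - 3/4 splits as (y - a)(y - a') with a = (1/2)*sqrt(3), a' = -(1/2)*sqrt(3). At the order-2 pole a set g(y) = (y - a)^2*(rational part) = [23*y/20 + 1] / (y - a')^2.
Order-2 pole: residue = g'(a); g'((1/2)*sqrt(3)) = -(2/9)*sqrt(3), so the residue is -(2/9)*sqrt(3).
List the singular points by increasing real part (a conjugate pair: the negative imaginary part first).

Radius of convergence at 0: 2/9.
At -(1/2)*sqrt(3): a pole of order 2; residue (2/9)*sqrt(3).
At 2/9: an algebraic (square-root) branch point.
At (1/2)*sqrt(3): a pole of order 2; residue -(2/9)*sqrt(3).


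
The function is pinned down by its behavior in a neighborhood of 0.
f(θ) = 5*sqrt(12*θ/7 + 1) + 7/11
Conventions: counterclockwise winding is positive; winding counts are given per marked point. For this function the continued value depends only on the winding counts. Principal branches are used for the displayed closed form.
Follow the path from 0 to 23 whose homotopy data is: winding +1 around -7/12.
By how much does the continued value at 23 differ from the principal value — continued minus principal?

The rational part is single-valued and drops out of the difference; each branch term changes only by its own monodromy.
(5)*sqrt(1 - θ/(-7/12)): winding +1 is odd, the square root flips sign, contributing -2*(5)*sqrt(1 - (23)/(-7/12)) = -2*(5)*sqrt(283/7) = -(10/7)*sqrt(1981).
Summing the contributions at θ = 23 gives -(10/7)*sqrt(1981).

Continued minus principal equals -(10/7)*sqrt(1981).


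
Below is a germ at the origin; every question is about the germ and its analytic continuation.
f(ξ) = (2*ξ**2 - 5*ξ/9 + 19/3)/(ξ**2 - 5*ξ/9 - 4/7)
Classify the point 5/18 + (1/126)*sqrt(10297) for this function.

The point is a pole of order 1.

The denominator factor ξ**2 - 5*ξ/9 - 4/7 vanishes at 5/18 + (1/126)*sqrt(10297) and appears to the power 1; the numerator there equals 8653/1134 + (5/1134)*sqrt(10297), nonzero, and no other factor vanishes.
Hence a pole whose order is the multiplicity, 1.


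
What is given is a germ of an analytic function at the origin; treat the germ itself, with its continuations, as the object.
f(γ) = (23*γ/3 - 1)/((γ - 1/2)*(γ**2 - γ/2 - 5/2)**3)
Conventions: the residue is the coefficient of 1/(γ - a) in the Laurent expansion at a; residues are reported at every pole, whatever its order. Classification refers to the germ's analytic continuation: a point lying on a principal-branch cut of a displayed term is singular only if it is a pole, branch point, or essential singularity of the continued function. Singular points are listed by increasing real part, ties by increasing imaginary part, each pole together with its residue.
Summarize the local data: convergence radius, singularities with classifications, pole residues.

Radius of convergence at 0: 1/2.
At 1/4 - (1/4)*sqrt(41): a pole of order 3; residue 34/375 - (657434/25845375)*sqrt(41).
At 1/2: a pole of order 1; residue -68/375.
At 1/4 + (1/4)*sqrt(41): a pole of order 3; residue 34/375 + (657434/25845375)*sqrt(41).

Denominator factor (γ**2 - γ/2 - 5/2)^3: discriminant 41/4, real irrational roots 1/4 + (1/4)*sqrt(41) and 1/4 - (1/4)*sqrt(41); poles of order 3, moduli 1/4 + (1/4)*sqrt(41) and -1/4 + (1/4)*sqrt(41).
Denominator factor (γ - 1/2): pole of order 1 at 1/2, modulus 1/2.
The radius of convergence is the smallest modulus among the singular points: 1/2.
The factor γ**2 - γ/2 - 5/2 splits as (γ - a)(γ - a') with a = 1/4 - (1/4)*sqrt(41), a' = 1/4 + (1/4)*sqrt(41). At the order-3 pole a set g(γ) = (γ - a)^3*f(γ) = [(23*γ/3 - 1)/(γ - 1/2)] / (γ - a')^3.
Order-3 pole: residue = g''(a)/2; g''(1/4 - (1/4)*sqrt(41)) = 68/375 - (1314868/25845375)*sqrt(41), so the residue is 34/375 - (657434/25845375)*sqrt(41).
At the order-1 pole 1/2 set g(γ) = (γ - (1/2))*f(γ) = (23*γ/3 - 1)/(γ**2 - γ/2 - 5/2)**3.
Simple pole: residue = g(a) at a = 1/2, which is -68/375.
The factor γ**2 - γ/2 - 5/2 splits as (γ - a)(γ - a') with a = 1/4 + (1/4)*sqrt(41), a' = 1/4 - (1/4)*sqrt(41). At the order-3 pole a set g(γ) = (γ - a)^3*f(γ) = [(23*γ/3 - 1)/(γ - 1/2)] / (γ - a')^3.
Order-3 pole: residue = g''(a)/2; g''(1/4 + (1/4)*sqrt(41)) = 68/375 + (1314868/25845375)*sqrt(41), so the residue is 34/375 + (657434/25845375)*sqrt(41).
List the singular points by increasing real part (a conjugate pair: the negative imaginary part first).


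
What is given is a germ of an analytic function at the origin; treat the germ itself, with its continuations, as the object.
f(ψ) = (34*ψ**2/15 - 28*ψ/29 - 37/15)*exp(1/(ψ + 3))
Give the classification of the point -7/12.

There is no denominator, hence no pole anywhere.
The essential point of exp(1/(ψ - (-3))) is -3, not -7/12.
So the germ continues analytically to -7/12.

The point is a regular point.


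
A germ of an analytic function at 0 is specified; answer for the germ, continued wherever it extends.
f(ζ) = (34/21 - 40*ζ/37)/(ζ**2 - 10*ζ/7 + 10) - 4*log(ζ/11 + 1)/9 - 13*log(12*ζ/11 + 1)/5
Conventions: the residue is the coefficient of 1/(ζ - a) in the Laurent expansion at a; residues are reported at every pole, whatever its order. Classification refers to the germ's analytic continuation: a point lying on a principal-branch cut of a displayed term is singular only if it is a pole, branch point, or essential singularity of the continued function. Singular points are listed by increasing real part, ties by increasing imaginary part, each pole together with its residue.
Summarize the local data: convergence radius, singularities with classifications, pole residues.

Radius of convergence at 0: 11/12.
At -11: a logarithmic branch point.
At -11/12: a logarithmic branch point.
At (5/7) - ((1/7)*sqrt(465))*i: a pole of order 1; residue (-20/37) + ((329/51615)*sqrt(465))*i.
At (5/7) + ((1/7)*sqrt(465))*i: a pole of order 1; residue (-20/37) - ((329/51615)*sqrt(465))*i.

Denominator factor (ζ**2 - 10*ζ/7 + 10): discriminant -1860/49, complex-conjugate roots (5/7) + ((1/7)*sqrt(465))*i and (5/7) - ((1/7)*sqrt(465))*i; poles of order 1, moduli sqrt(10) and sqrt(10).
Branch term (-13/5)*log(1 - ζ/(-11/12)): its argument vanishes at ζ = -11/12, a logarithmic branch point, modulus 11/12.
Branch term (-4/9)*log(1 - ζ/(-11)): its argument vanishes at ζ = -11, a logarithmic branch point, modulus 11.
The radius of convergence is the smallest modulus among the singular points: 11/12.
The branch terms are analytic at (5/7) - ((1/7)*sqrt(465))*i and contribute nothing to the residue; only the rational part matters.
The factor ζ**2 - 10*ζ/7 + 10 splits as (ζ - a)(ζ - a') with a = (5/7) - ((1/7)*sqrt(465))*i, a' = (5/7) + ((1/7)*sqrt(465))*i. At the order-1 pole a set g(ζ) = (ζ - a)*(rational part) = [34/21 - 40*ζ/37] / (ζ - a').
Simple pole: residue = g(a) at a = (5/7) - ((1/7)*sqrt(465))*i, which is (-20/37) + ((329/51615)*sqrt(465))*i.
The branch terms are analytic at (5/7) + ((1/7)*sqrt(465))*i and contribute nothing to the residue; only the rational part matters.
The factor ζ**2 - 10*ζ/7 + 10 splits as (ζ - a)(ζ - a') with a = (5/7) + ((1/7)*sqrt(465))*i, a' = (5/7) - ((1/7)*sqrt(465))*i. At the order-1 pole a set g(ζ) = (ζ - a)*(rational part) = [34/21 - 40*ζ/37] / (ζ - a').
Simple pole: residue = g(a) at a = (5/7) + ((1/7)*sqrt(465))*i, which is (-20/37) - ((329/51615)*sqrt(465))*i.
List the singular points by increasing real part (a conjugate pair: the negative imaginary part first).


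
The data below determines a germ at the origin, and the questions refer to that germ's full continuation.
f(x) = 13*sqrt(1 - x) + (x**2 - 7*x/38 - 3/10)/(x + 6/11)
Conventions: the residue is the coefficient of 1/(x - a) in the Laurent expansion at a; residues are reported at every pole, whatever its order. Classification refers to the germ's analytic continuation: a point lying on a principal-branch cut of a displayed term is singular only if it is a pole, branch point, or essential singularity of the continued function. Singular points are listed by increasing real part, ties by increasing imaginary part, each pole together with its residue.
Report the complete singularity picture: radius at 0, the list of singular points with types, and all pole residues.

Radius of convergence at 0: 6/11.
At -6/11: a pole of order 1; residue 2253/22990.
At 1: an algebraic (square-root) branch point.

Denominator factor (x + 6/11): pole of order 1 at -6/11, modulus 6/11.
Branch term (13)*sqrt(1 - x/(1)): its argument vanishes at x = 1, a square-root branch point, modulus 1.
The radius of convergence is the smallest modulus among the singular points: 6/11.
The branch term is analytic at -6/11 and contributes nothing to the residue; only the rational part matters.
At the order-1 pole -6/11 set g(x) = (x - (-6/11))*(rational part) = x**2 - 7*x/38 - 3/10.
Simple pole: residue = g(a) at a = -6/11, which is 2253/22990.
List the singular points by increasing real part (a conjugate pair: the negative imaginary part first).


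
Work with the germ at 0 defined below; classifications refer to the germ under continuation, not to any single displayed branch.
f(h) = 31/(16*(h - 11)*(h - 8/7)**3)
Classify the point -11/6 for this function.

Denominator factors: h - 11 = -77/6 at h = -11/6; h - 8/7 = -125/42 at h = -11/6 — none vanishes.
So the germ continues analytically to -11/6.

The point is a regular point.


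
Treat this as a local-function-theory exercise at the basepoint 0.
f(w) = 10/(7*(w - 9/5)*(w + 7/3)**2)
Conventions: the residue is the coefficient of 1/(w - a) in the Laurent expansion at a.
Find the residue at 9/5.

The residue is 1125/13454.

At the order-1 pole 9/5 set g(w) = (w - (9/5))*f(w) = 10/(7*(w + 7/3)**2).
Simple pole: residue = g(a) at a = 9/5, which is 1125/13454.


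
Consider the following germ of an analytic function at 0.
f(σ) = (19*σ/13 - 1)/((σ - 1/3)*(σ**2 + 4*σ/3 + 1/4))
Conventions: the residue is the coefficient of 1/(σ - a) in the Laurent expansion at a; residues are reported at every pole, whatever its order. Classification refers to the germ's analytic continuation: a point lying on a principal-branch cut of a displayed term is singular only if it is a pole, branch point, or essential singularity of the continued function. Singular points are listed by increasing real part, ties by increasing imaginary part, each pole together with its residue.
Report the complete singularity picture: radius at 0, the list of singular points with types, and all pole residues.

Denominator factor (σ - 1/3): pole of order 1 at 1/3, modulus 1/3.
Denominator factor (σ**2 + 4*σ/3 + 1/4): discriminant 7/9, real irrational roots -2/3 + (1/6)*sqrt(7) and -2/3 - (1/6)*sqrt(7); poles of order 1, moduli 2/3 - (1/6)*sqrt(7) and 2/3 + (1/6)*sqrt(7).
The radius of convergence is the smallest modulus among the singular points: 2/3 - (1/6)*sqrt(7).
The factor σ**2 + 4*σ/3 + 1/4 splits as (σ - a)(σ - a') with a = -2/3 - (1/6)*sqrt(7), a' = -2/3 + (1/6)*sqrt(7). At the order-1 pole a set g(σ) = (σ - a)*f(σ) = [(19*σ/13 - 1)/(σ - 1/3)] / (σ - a').
Simple pole: residue = g(a) at a = -2/3 - (1/6)*sqrt(7), which is 120/377 - (339/377)*sqrt(7).
The factor σ**2 + 4*σ/3 + 1/4 splits as (σ - a)(σ - a') with a = -2/3 + (1/6)*sqrt(7), a' = -2/3 - (1/6)*sqrt(7). At the order-1 pole a set g(σ) = (σ - a)*f(σ) = [(19*σ/13 - 1)/(σ - 1/3)] / (σ - a').
Simple pole: residue = g(a) at a = -2/3 + (1/6)*sqrt(7), which is 120/377 + (339/377)*sqrt(7).
At the order-1 pole 1/3 set g(σ) = (σ - (1/3))*f(σ) = (19*σ/13 - 1)/(σ**2 + 4*σ/3 + 1/4).
Simple pole: residue = g(a) at a = 1/3, which is -240/377.
List the singular points by increasing real part (a conjugate pair: the negative imaginary part first).

Radius of convergence at 0: 2/3 - (1/6)*sqrt(7).
At -2/3 - (1/6)*sqrt(7): a pole of order 1; residue 120/377 - (339/377)*sqrt(7).
At -2/3 + (1/6)*sqrt(7): a pole of order 1; residue 120/377 + (339/377)*sqrt(7).
At 1/3: a pole of order 1; residue -240/377.


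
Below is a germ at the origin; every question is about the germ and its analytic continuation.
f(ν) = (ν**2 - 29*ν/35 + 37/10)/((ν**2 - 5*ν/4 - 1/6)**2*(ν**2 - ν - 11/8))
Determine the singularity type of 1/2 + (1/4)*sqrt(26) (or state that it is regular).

The denominator factor ν**2 - ν - 11/8 vanishes at 1/2 + (1/4)*sqrt(26) and appears to the power 1; the numerator there equals 289/56 + (3/70)*sqrt(26), nonzero, and no other factor vanishes.
Hence a pole whose order is the multiplicity, 1.

The point is a pole of order 1.


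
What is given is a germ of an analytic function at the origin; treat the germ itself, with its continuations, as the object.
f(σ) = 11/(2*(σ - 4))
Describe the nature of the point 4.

The denominator factor σ - 4 vanishes at 4 and appears to the power 1; the numerator there equals 11/2, nonzero, and no other factor vanishes.
Hence a pole whose order is the multiplicity, 1.

The point is a pole of order 1.


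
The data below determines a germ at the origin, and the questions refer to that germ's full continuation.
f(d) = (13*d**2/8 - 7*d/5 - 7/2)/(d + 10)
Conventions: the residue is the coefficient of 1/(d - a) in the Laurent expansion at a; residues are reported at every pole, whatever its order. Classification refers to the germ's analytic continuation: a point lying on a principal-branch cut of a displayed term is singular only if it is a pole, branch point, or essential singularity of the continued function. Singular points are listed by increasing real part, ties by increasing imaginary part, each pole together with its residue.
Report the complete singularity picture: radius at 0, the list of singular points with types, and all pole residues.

Denominator factor (d + 10): pole of order 1 at -10, modulus 10.
The radius of convergence is the smallest modulus among the singular points: 10.
At the order-1 pole -10 set g(d) = (d - (-10))*f(d) = 13*d**2/8 - 7*d/5 - 7/2.
Simple pole: residue = g(a) at a = -10, which is 173.

Radius of convergence at 0: 10.
At -10: a pole of order 1; residue 173.


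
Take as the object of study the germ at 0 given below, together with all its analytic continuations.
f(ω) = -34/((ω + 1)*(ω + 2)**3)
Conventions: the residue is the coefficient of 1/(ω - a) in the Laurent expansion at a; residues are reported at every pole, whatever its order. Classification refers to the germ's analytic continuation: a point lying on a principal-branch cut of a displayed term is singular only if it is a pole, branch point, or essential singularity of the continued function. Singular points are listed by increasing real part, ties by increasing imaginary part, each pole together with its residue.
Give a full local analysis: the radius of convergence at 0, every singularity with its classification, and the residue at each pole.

Denominator factor (ω + 1): pole of order 1 at -1, modulus 1.
Denominator factor (ω + 2)^3: pole of order 3 at -2, modulus 2.
The radius of convergence is the smallest modulus among the singular points: 1.
At the order-3 pole -2 set g(ω) = (ω - (-2))^3*f(ω) = -34/(ω + 1).
Order-3 pole: residue = g''(a)/2; g''(-2) = 68, so the residue is 34.
At the order-1 pole -1 set g(ω) = (ω - (-1))*f(ω) = -34/(ω + 2)**3.
Simple pole: residue = g(a) at a = -1, which is -34.
List the singular points by increasing real part (a conjugate pair: the negative imaginary part first).

Radius of convergence at 0: 1.
At -2: a pole of order 3; residue 34.
At -1: a pole of order 1; residue -34.


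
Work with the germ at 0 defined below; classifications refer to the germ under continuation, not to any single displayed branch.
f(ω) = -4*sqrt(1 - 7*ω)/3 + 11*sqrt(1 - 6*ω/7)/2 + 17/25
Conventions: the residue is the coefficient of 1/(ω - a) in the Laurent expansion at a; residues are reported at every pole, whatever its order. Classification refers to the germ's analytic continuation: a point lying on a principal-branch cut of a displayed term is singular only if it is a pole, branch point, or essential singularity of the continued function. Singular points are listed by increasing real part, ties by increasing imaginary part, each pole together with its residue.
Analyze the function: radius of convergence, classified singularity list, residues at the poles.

Radius of convergence at 0: 1/7.
At 1/7: an algebraic (square-root) branch point.
At 7/6: an algebraic (square-root) branch point.

Branch term (-4/3)*sqrt(1 - ω/(1/7)): its argument vanishes at ω = 1/7, a square-root branch point, modulus 1/7.
Branch term (11/2)*sqrt(1 - ω/(7/6)): its argument vanishes at ω = 7/6, a square-root branch point, modulus 7/6.
The radius of convergence is the smallest modulus among the singular points: 1/7.
List the singular points by increasing real part (a conjugate pair: the negative imaginary part first).


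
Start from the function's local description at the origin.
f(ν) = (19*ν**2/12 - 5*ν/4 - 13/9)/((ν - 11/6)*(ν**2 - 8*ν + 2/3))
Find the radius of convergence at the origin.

Denominator factor (ν - 11/6): pole of order 1 at 11/6, modulus 11/6.
Denominator factor (ν**2 - 8*ν + 2/3): discriminant 184/3, real irrational roots 4 + (1/3)*sqrt(138) and 4 - (1/3)*sqrt(138); poles of order 1, moduli 4 + (1/3)*sqrt(138) and 4 - (1/3)*sqrt(138).
The radius of convergence is the smallest modulus among the singular points: 4 - (1/3)*sqrt(138).

The radius of convergence is 4 - (1/3)*sqrt(138).


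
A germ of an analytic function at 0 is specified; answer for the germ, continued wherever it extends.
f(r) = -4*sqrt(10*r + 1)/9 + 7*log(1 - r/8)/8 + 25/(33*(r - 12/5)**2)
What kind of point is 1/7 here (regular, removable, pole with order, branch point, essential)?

Denominator factors: r - 12/5 = -79/35 at r = 1/7 — none vanishes.
Branch term sqrt(1 - r/(-1/10)): argument at 1/7 is 17/7, nonzero, so 1/7 is not its branch point (a point on a principal cut is still regular for the continued germ).
Branch term log(1 - r/(8)): argument at 1/7 is 55/56, nonzero, so 1/7 is not its branch point (a point on a principal cut is still regular for the continued germ).
So the germ continues analytically to 1/7.

The point is a regular point.


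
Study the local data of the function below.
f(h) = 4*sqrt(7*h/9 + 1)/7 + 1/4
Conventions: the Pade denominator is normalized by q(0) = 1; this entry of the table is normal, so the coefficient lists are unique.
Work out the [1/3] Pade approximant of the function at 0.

Taylor coefficients needed (expand at 0): a_0 = 23/28, a_1 = 2/9, a_2 = -7/162, a_3 = 49/2916, a_4 = -1715/209952.
Write the denominator as Q(h) = 1 + q1*h + q2*h^2 + q3*h^3. Requiring Q*f - P = O(h^5) with deg P <= 1 kills the coefficients of h^2..h^4 in Q*f:
  h^2: a_2 + q1*a_1 + q2*a_0 = 0, i.e. -7/162 + (2/9)*q1 + (23/28)*q2 = 0.
  h^3: a_3 + q1*a_2 + q2*a_1 + q3*a_0 = 0, i.e. 49/2916 + (-7/162)*q1 + (2/9)*q2 + (23/28)*q3 = 0.
  h^4: a_4 + q1*a_3 + q2*a_2 + q3*a_1 = 0, i.e. -1715/209952 + (49/2916)*q1 + (-7/162)*q2 + (2/9)*q3 = 0.
Solving this linear system: q1 = 4571/14216, q2 = -4949/143937, q3 = 9947/1727244.
The numerator is Q*f truncated at degree 1: P0 = a_0 = 23/28; P1 = a_1 + q1*a_0 = 248899/511776.

The Pade approximant has numerator coefficients [23/28, 248899/511776]; denominator coefficients [1, 4571/14216, -4949/143937, 9947/1727244].


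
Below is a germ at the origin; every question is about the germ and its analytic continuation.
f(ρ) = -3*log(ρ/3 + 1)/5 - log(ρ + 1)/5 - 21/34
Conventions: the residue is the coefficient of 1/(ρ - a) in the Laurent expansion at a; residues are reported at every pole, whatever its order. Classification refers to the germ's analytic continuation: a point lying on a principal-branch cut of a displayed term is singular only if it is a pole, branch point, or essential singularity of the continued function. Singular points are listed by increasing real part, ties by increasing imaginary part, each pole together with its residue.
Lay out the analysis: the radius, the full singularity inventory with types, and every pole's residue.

Radius of convergence at 0: 1.
At -3: a logarithmic branch point.
At -1: a logarithmic branch point.

Branch term (-1/5)*log(1 - ρ/(-1)): its argument vanishes at ρ = -1, a logarithmic branch point, modulus 1.
Branch term (-3/5)*log(1 - ρ/(-3)): its argument vanishes at ρ = -3, a logarithmic branch point, modulus 3.
The radius of convergence is the smallest modulus among the singular points: 1.
List the singular points by increasing real part (a conjugate pair: the negative imaginary part first).


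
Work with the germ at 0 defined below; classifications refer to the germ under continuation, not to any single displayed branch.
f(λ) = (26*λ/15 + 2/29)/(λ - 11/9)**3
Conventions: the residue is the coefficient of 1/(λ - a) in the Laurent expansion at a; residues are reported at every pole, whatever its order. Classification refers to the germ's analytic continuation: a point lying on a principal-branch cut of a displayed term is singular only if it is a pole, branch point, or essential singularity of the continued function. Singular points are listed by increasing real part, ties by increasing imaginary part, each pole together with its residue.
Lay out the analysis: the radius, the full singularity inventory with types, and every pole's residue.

Denominator factor (λ - 11/9)^3: pole of order 3 at 11/9, modulus 11/9.
The radius of convergence is the smallest modulus among the singular points: 11/9.
At the order-3 pole 11/9 set g(λ) = (λ - (11/9))^3*f(λ) = 26*λ/15 + 2/29.
Order-3 pole: residue = g''(a)/2; g''(11/9) = 0, so the residue is 0.

Radius of convergence at 0: 11/9.
At 11/9: a pole of order 3; residue 0.


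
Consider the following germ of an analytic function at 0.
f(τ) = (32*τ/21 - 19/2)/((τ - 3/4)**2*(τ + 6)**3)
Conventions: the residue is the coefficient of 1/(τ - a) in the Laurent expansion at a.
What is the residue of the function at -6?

The residue is -7040/413343.

At the order-3 pole -6 set g(τ) = (τ - (-6))^3*f(τ) = (32*τ/21 - 19/2)/(τ - 3/4)**2.
Order-3 pole: residue = g''(a)/2; g''(-6) = -14080/413343, so the residue is -7040/413343.


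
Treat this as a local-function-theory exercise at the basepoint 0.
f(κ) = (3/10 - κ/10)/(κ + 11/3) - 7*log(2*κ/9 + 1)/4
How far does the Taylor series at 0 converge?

The radius of convergence is 11/3.

Denominator factor (κ + 11/3): pole of order 1 at -11/3, modulus 11/3.
Branch term (-7/4)*log(1 - κ/(-9/2)): its argument vanishes at κ = -9/2, a logarithmic branch point, modulus 9/2.
The radius of convergence is the smallest modulus among the singular points: 11/3.


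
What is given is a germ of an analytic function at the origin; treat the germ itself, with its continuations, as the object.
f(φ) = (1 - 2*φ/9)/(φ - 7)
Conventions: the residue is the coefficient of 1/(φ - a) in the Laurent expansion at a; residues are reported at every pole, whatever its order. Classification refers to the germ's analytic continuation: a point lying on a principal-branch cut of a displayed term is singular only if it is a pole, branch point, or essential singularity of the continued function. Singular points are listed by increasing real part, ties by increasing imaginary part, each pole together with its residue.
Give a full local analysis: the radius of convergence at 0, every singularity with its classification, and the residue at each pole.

Radius of convergence at 0: 7.
At 7: a pole of order 1; residue -5/9.

Denominator factor (φ - 7): pole of order 1 at 7, modulus 7.
The radius of convergence is the smallest modulus among the singular points: 7.
At the order-1 pole 7 set g(φ) = (φ - (7))*f(φ) = 1 - 2*φ/9.
Simple pole: residue = g(a) at a = 7, which is -5/9.


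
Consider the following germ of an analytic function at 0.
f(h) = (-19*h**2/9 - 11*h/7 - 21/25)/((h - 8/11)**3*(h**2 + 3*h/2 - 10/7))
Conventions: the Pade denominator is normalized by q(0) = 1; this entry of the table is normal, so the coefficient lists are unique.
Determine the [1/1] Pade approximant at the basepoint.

Taylor coefficients needed (expand at 0): a_0 = -195657/128000, a_1 = -55141999/5120000, a_2 = -20899818533/460800000.
Write the denominator as Q(h) = 1 + q1*h. Requiring Q*f - P = O(h^3) with deg P <= 1 kills the coefficients of h^2..h^2 in Q*f:
  h^2: a_2 + q1*a_1 = 0, i.e. -20899818533/460800000 + (-55141999/5120000)*q1 = 0.
Solving this linear system: q1 = -15702343/3728610.
The numerator is Q*f truncated at degree 1: P0 = a_0 = -195657/128000; P1 = a_1 + q1*a_0 = -551413839449/127269888000.

The Pade approximant has numerator coefficients [-195657/128000, -551413839449/127269888000]; denominator coefficients [1, -15702343/3728610].


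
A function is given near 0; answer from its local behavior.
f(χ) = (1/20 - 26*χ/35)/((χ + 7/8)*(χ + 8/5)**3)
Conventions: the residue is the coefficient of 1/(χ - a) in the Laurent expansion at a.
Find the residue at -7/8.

The residue is 44800/24389.

At the order-1 pole -7/8 set g(χ) = (χ - (-7/8))*f(χ) = (1/20 - 26*χ/35)/(χ + 8/5)**3.
Simple pole: residue = g(a) at a = -7/8, which is 44800/24389.


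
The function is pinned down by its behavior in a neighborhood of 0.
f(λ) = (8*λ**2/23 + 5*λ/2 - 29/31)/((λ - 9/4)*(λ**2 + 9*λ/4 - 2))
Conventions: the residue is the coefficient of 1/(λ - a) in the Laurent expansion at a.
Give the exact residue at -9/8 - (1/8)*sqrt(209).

The residue is -20673/92690 - (78569/19372210)*sqrt(209).

The factor λ**2 + 9*λ/4 - 2 splits as (λ - a)(λ - a') with a = -9/8 - (1/8)*sqrt(209), a' = -9/8 + (1/8)*sqrt(209). At the order-1 pole a set g(λ) = (λ - a)*f(λ) = [(8*λ**2/23 + 5*λ/2 - 29/31)/(λ - 9/4)] / (λ - a').
Simple pole: residue = g(a) at a = -9/8 - (1/8)*sqrt(209), which is -20673/92690 - (78569/19372210)*sqrt(209).


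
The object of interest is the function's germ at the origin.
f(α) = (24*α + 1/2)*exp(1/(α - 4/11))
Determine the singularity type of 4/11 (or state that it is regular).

The point is an essential singularity.

The exponent 1/(α - (4/11)) has a pole at 4/11, so exp(1/(α - (4/11))) takes every nonzero value near it: an essential singularity (not a pole of any order).


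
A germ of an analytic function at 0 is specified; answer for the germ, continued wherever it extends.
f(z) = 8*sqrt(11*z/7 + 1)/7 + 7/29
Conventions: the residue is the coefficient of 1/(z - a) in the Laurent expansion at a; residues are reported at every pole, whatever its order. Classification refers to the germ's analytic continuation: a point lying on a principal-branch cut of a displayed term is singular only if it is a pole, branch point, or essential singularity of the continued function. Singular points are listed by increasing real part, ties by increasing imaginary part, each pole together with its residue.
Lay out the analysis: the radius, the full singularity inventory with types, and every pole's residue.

Branch term (8/7)*sqrt(1 - z/(-7/11)): its argument vanishes at z = -7/11, a square-root branch point, modulus 7/11.
The radius of convergence is the smallest modulus among the singular points: 7/11.

Radius of convergence at 0: 7/11.
At -7/11: an algebraic (square-root) branch point.


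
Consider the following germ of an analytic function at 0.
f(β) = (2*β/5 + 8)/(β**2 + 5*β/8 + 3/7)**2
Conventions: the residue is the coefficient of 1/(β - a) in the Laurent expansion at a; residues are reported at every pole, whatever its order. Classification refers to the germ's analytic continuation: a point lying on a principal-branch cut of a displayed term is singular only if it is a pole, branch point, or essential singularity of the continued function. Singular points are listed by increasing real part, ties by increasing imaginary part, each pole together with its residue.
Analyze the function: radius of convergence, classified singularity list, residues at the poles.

Denominator factor (β**2 + 5*β/8 + 3/7)^2: discriminant -593/448, complex-conjugate roots (-5/16) + ((1/112)*sqrt(4151))*i and (-5/16) - ((1/112)*sqrt(4151))*i; poles of order 2, moduli (1/7)*sqrt(21) and (1/7)*sqrt(21).
The radius of convergence is the smallest modulus among the singular points: (1/7)*sqrt(21).
The factor β**2 + 5*β/8 + 3/7 splits as (β - a)(β - a') with a = (-5/16) - ((1/112)*sqrt(4151))*i, a' = (-5/16) + ((1/112)*sqrt(4151))*i. At the order-2 pole a set g(β) = (β - a)^2*f(β) = [2*β/5 + 8] / (β - a')^2.
Order-2 pole: residue = g'(a); g'((-5/16) - ((1/112)*sqrt(4151))*i) = ((56448/351649)*sqrt(4151))*i, so the residue is ((56448/351649)*sqrt(4151))*i.
The factor β**2 + 5*β/8 + 3/7 splits as (β - a)(β - a') with a = (-5/16) + ((1/112)*sqrt(4151))*i, a' = (-5/16) - ((1/112)*sqrt(4151))*i. At the order-2 pole a set g(β) = (β - a)^2*f(β) = [2*β/5 + 8] / (β - a')^2.
Order-2 pole: residue = g'(a); g'((-5/16) + ((1/112)*sqrt(4151))*i) = -((56448/351649)*sqrt(4151))*i, so the residue is -((56448/351649)*sqrt(4151))*i.
List the singular points by increasing real part (a conjugate pair: the negative imaginary part first).

Radius of convergence at 0: (1/7)*sqrt(21).
At (-5/16) - ((1/112)*sqrt(4151))*i: a pole of order 2; residue ((56448/351649)*sqrt(4151))*i.
At (-5/16) + ((1/112)*sqrt(4151))*i: a pole of order 2; residue -((56448/351649)*sqrt(4151))*i.


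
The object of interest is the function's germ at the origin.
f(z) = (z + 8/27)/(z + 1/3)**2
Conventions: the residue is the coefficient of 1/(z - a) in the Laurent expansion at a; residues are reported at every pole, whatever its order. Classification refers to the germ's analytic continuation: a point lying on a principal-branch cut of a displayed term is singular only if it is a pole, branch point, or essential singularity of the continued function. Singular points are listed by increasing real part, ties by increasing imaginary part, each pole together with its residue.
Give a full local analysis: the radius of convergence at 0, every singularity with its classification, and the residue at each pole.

Radius of convergence at 0: 1/3.
At -1/3: a pole of order 2; residue 1.

Denominator factor (z + 1/3)^2: pole of order 2 at -1/3, modulus 1/3.
The radius of convergence is the smallest modulus among the singular points: 1/3.
At the order-2 pole -1/3 set g(z) = (z - (-1/3))^2*f(z) = z + 8/27.
Order-2 pole: residue = g'(a); g'(-1/3) = 1, so the residue is 1.


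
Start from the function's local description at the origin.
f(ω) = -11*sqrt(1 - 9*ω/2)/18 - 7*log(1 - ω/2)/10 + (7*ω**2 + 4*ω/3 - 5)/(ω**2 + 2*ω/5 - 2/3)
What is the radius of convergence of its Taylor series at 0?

Denominator factor (ω**2 + 2*ω/5 - 2/3): discriminant 212/75, real irrational roots -1/5 + (1/15)*sqrt(159) and -1/5 - (1/15)*sqrt(159); poles of order 1, moduli -1/5 + (1/15)*sqrt(159) and 1/5 + (1/15)*sqrt(159).
Branch term (-7/10)*log(1 - ω/(2)): its argument vanishes at ω = 2, a logarithmic branch point, modulus 2.
Branch term (-11/18)*sqrt(1 - ω/(2/9)): its argument vanishes at ω = 2/9, a square-root branch point, modulus 2/9.
The radius of convergence is the smallest modulus among the singular points: 2/9.

The radius of convergence is 2/9.


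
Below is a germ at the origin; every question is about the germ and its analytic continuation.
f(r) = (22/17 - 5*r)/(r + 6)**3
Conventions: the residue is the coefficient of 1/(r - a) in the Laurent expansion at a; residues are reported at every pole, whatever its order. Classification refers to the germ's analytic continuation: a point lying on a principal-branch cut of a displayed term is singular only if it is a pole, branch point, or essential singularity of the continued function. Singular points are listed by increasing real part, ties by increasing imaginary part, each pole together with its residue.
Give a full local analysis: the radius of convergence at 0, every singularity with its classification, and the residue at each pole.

Radius of convergence at 0: 6.
At -6: a pole of order 3; residue 0.

Denominator factor (r + 6)^3: pole of order 3 at -6, modulus 6.
The radius of convergence is the smallest modulus among the singular points: 6.
At the order-3 pole -6 set g(r) = (r - (-6))^3*f(r) = 22/17 - 5*r.
Order-3 pole: residue = g''(a)/2; g''(-6) = 0, so the residue is 0.


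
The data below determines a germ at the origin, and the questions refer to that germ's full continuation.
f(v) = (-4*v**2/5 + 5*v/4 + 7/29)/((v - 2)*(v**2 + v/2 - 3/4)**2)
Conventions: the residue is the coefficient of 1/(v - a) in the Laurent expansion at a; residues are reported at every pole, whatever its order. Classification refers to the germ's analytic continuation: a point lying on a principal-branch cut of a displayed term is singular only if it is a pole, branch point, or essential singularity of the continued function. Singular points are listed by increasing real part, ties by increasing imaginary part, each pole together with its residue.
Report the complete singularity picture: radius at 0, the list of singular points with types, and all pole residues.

Radius of convergence at 0: -1/4 + (1/4)*sqrt(13).
At -1/4 - (1/4)*sqrt(13): a pole of order 2; residue 532/41905 - (24/7081945)*sqrt(13).
At -1/4 + (1/4)*sqrt(13): a pole of order 2; residue 532/41905 + (24/7081945)*sqrt(13).
At 2: a pole of order 1; residue -1064/41905.

Denominator factor (v**2 + v/2 - 3/4)^2: discriminant 13/4, real irrational roots -1/4 + (1/4)*sqrt(13) and -1/4 - (1/4)*sqrt(13); poles of order 2, moduli -1/4 + (1/4)*sqrt(13) and 1/4 + (1/4)*sqrt(13).
Denominator factor (v - 2): pole of order 1 at 2, modulus 2.
The radius of convergence is the smallest modulus among the singular points: -1/4 + (1/4)*sqrt(13).
The factor v**2 + v/2 - 3/4 splits as (v - a)(v - a') with a = -1/4 - (1/4)*sqrt(13), a' = -1/4 + (1/4)*sqrt(13). At the order-2 pole a set g(v) = (v - a)^2*f(v) = [(-4*v**2/5 + 5*v/4 + 7/29)/(v - 2)] / (v - a')^2.
Order-2 pole: residue = g'(a); g'(-1/4 - (1/4)*sqrt(13)) = 532/41905 - (24/7081945)*sqrt(13), so the residue is 532/41905 - (24/7081945)*sqrt(13).
The factor v**2 + v/2 - 3/4 splits as (v - a)(v - a') with a = -1/4 + (1/4)*sqrt(13), a' = -1/4 - (1/4)*sqrt(13). At the order-2 pole a set g(v) = (v - a)^2*f(v) = [(-4*v**2/5 + 5*v/4 + 7/29)/(v - 2)] / (v - a')^2.
Order-2 pole: residue = g'(a); g'(-1/4 + (1/4)*sqrt(13)) = 532/41905 + (24/7081945)*sqrt(13), so the residue is 532/41905 + (24/7081945)*sqrt(13).
At the order-1 pole 2 set g(v) = (v - (2))*f(v) = (-4*v**2/5 + 5*v/4 + 7/29)/(v**2 + v/2 - 3/4)**2.
Simple pole: residue = g(a) at a = 2, which is -1064/41905.
List the singular points by increasing real part (a conjugate pair: the negative imaginary part first).


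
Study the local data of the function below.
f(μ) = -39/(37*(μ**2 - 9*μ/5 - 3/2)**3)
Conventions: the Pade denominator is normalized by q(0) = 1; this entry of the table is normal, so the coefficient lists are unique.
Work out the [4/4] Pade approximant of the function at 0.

The Pade approximant has numerator coefficients [104/333, 1141192/5536347, 37259560/348789861, 12750400/348789861, 54470000/3139108749]; denominator coefficients [1, 1062381/249385, 131923721/26185425, -25187168/130927125, -387794932/168334875].

Taylor coefficients needed (expand at 0): a_0 = 104/333, a_1 = -208/185, a_2 = 27664/8325, a_3 = -23296/2775, a_4 = 2440256/124875, a_5 = -44646784/1040625, a_6 = 12694025344/140484375, a_7 = -14388554752/78046875, a_8 = 257715615872/702421875.
Write the denominator as Q(μ) = 1 + q1*μ + q2*μ^2 + q3*μ^3 + q4*μ^4. Requiring Q*f - P = O(μ^9) with deg P <= 4 kills the coefficients of μ^5..μ^8 in Q*f:
  μ^5: a_5 + q1*a_4 + q2*a_3 + q3*a_2 + q4*a_1 = 0, i.e. -44646784/1040625 + (2440256/124875)*q1 + (-23296/2775)*q2 + (27664/8325)*q3 + (-208/185)*q4 = 0.
  μ^6: a_6 + q1*a_5 + q2*a_4 + q3*a_3 + q4*a_2 = 0, i.e. 12694025344/140484375 + (-44646784/1040625)*q1 + (2440256/124875)*q2 + (-23296/2775)*q3 + (27664/8325)*q4 = 0.
  μ^7: a_7 + q1*a_6 + q2*a_5 + q3*a_4 + q4*a_3 = 0, i.e. -14388554752/78046875 + (12694025344/140484375)*q1 + (-44646784/1040625)*q2 + (2440256/124875)*q3 + (-23296/2775)*q4 = 0.
  μ^8: a_8 + q1*a_7 + q2*a_6 + q3*a_5 + q4*a_4 = 0, i.e. 257715615872/702421875 + (-14388554752/78046875)*q1 + (12694025344/140484375)*q2 + (-44646784/1040625)*q3 + (2440256/124875)*q4 = 0.
Solving this linear system: q1 = 1062381/249385, q2 = 131923721/26185425, q3 = -25187168/130927125, q4 = -387794932/168334875.
The numerator is Q*f truncated at degree 4: P0 = a_0 = 104/333; P1 = a_1 + q1*a_0 = 1141192/5536347; P2 = a_2 + q1*a_1 + q2*a_0 = 37259560/348789861; P3 = a_3 + q1*a_2 + q2*a_1 + q3*a_0 = 12750400/348789861; P4 = a_4 + q1*a_3 + q2*a_2 + q3*a_1 + q4*a_0 = 54470000/3139108749.


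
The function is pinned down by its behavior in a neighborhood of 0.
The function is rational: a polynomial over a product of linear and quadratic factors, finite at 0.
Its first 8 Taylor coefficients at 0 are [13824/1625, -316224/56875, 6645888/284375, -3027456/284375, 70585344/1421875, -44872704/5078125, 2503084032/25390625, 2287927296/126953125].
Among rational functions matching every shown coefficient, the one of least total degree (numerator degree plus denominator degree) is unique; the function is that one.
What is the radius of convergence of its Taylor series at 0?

The radius of convergence is 5/8.

No rational of total degree below 5 reproduces all 8 coefficients; solving the [1/4] Pade equations on them gives f(h) = (-29*h/7 - 40/13)/((h - 5/8)*(h + 5/6)**3), whose expansion matches every shown term.
Denominator factor (h + 5/6)^3: pole of order 3 at -5/6, modulus 5/6.
Denominator factor (h - 5/8): pole of order 1 at 5/8, modulus 5/8.
The radius of convergence is the smallest modulus among the singular points: 5/8.


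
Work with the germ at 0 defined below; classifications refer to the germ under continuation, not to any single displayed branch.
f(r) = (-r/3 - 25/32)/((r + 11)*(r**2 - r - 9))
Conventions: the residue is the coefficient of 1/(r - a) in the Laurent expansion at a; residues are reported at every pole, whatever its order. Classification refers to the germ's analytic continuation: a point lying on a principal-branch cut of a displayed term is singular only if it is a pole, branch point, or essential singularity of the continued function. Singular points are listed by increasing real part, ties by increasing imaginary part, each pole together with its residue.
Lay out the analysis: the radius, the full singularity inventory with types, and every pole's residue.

Denominator factor (r**2 - r - 9): discriminant 37, real irrational roots 1/2 + (1/2)*sqrt(37) and 1/2 - (1/2)*sqrt(37); poles of order 1, moduli 1/2 + (1/2)*sqrt(37) and -1/2 + (1/2)*sqrt(37).
Denominator factor (r + 11): pole of order 1 at -11, modulus 11.
The radius of convergence is the smallest modulus among the singular points: -1/2 + (1/2)*sqrt(37).
At the order-1 pole -11 set g(r) = (r - (-11))*f(r) = (-r/3 - 25/32)/(r**2 - r - 9).
Simple pole: residue = g(a) at a = -11, which is 277/11808.
The factor r**2 - r - 9 splits as (r - a)(r - a') with a = 1/2 - (1/2)*sqrt(37), a' = 1/2 + (1/2)*sqrt(37). At the order-1 pole a set g(r) = (r - a)*f(r) = [(-r/3 - 25/32)/(r + 11)] / (r - a').
Simple pole: residue = g(a) at a = 1/2 - (1/2)*sqrt(37), which is -277/23616 + (1501/873792)*sqrt(37).
The factor r**2 - r - 9 splits as (r - a)(r - a') with a = 1/2 + (1/2)*sqrt(37), a' = 1/2 - (1/2)*sqrt(37). At the order-1 pole a set g(r) = (r - a)*f(r) = [(-r/3 - 25/32)/(r + 11)] / (r - a').
Simple pole: residue = g(a) at a = 1/2 + (1/2)*sqrt(37), which is -277/23616 - (1501/873792)*sqrt(37).
List the singular points by increasing real part (a conjugate pair: the negative imaginary part first).

Radius of convergence at 0: -1/2 + (1/2)*sqrt(37).
At -11: a pole of order 1; residue 277/11808.
At 1/2 - (1/2)*sqrt(37): a pole of order 1; residue -277/23616 + (1501/873792)*sqrt(37).
At 1/2 + (1/2)*sqrt(37): a pole of order 1; residue -277/23616 - (1501/873792)*sqrt(37).
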